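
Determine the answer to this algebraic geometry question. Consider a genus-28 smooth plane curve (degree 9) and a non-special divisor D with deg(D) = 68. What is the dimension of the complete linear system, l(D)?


First, compute the genus of a smooth plane curve of degree 9:
g = (d-1)(d-2)/2 = (9-1)(9-2)/2 = 28
For a non-special divisor D (i.e., h^1(D) = 0), Riemann-Roch gives:
l(D) = deg(D) - g + 1
Since deg(D) = 68 >= 2g - 1 = 55, D is non-special.
l(D) = 68 - 28 + 1 = 41

41


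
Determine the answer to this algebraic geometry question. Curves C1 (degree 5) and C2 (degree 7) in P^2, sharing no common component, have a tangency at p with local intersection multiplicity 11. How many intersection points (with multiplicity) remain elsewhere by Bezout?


By Bezout's theorem, the total intersection number is d1 * d2.
Total = 5 * 7 = 35
Intersection multiplicity at p = 11
Remaining intersections = 35 - 11 = 24

24


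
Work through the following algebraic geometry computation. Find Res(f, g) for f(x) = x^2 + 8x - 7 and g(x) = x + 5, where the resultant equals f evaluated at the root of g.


For Res(f, x - c), we evaluate f at x = c.
f(-5) = (-5)^2 + 8*(-5) - 7
= 25 - 40 - 7
= -15 - 7 = -22
Res(f, g) = -22

-22


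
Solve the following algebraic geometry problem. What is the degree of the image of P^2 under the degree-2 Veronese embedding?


The Veronese variety v_2(P^2) has degree d^r.
d^r = 2^2 = 4

4


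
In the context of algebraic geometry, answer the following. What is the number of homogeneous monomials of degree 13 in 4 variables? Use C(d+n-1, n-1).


The number of degree-13 monomials in 4 variables is C(d+n-1, n-1).
= C(13+4-1, 4-1) = C(16, 3)
= 560

560


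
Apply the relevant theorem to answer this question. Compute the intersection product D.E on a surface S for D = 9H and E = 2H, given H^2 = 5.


Using bilinearity of the intersection pairing on a surface S:
(aH).(bH) = ab * (H.H)
We have H^2 = 5.
D.E = (9H).(2H) = 9*2*5
= 18*5
= 90

90


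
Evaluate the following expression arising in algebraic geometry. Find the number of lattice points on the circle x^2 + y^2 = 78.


Systematically check integer values of x where x^2 <= 78.
For each valid x, check if 78 - x^2 is a perfect square.
Total integer solutions found: 0

0


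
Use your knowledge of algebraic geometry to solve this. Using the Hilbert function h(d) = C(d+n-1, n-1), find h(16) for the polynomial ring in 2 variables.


The Hilbert function for the polynomial ring in 2 variables is:
h(d) = C(d+n-1, n-1)
h(16) = C(16+2-1, 2-1) = C(17, 1)
= 17! / (1! * 16!)
= 17

17


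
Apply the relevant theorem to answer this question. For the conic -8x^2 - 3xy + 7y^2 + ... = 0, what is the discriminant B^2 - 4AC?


The discriminant of a conic Ax^2 + Bxy + Cy^2 + ... = 0 is B^2 - 4AC.
B^2 = (-3)^2 = 9
4AC = 4*(-8)*7 = -224
Discriminant = 9 + 224 = 233

233


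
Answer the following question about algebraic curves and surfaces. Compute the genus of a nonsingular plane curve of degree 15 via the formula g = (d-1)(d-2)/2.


Using the genus formula for smooth plane curves:
g = (d-1)(d-2)/2
g = (15-1)(15-2)/2
g = 14*13/2
g = 182/2 = 91

91


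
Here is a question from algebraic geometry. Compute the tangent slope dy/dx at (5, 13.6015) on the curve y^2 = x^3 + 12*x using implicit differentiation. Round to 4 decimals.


Using implicit differentiation of y^2 = x^3 + 12*x:
2y * dy/dx = 3x^2 + 12
dy/dx = (3x^2 + 12)/(2y)
Numerator: 3*5^2 + 12 = 87
Denominator: 2*13.6015 = 27.203
dy/dx = 87/27.203 = 3.1982

3.1982


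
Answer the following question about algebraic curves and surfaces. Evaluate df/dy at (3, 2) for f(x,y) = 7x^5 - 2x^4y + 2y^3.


df/dy = (-2)*x^4 + 3*2*y^2
At (3,2): (-2)*3^4 + 3*2*2^2
= -162 + 24
= -138

-138


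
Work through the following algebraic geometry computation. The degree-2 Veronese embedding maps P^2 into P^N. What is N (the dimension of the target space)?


The Veronese embedding v_d: P^n -> P^N maps each point to all
degree-d monomials in n+1 homogeneous coordinates.
N = C(n+d, d) - 1
N = C(2+2, 2) - 1
N = C(4, 2) - 1
C(4, 2) = 6
N = 6 - 1 = 5

5


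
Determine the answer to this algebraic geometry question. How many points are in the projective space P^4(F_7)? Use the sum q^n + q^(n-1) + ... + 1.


P^4(F_7) has (q^(n+1) - 1)/(q - 1) points.
= 7^4 + 7^3 + 7^2 + 7^1 + 7^0
= 2401 + 343 + 49 + 7 + 1
= 2801

2801


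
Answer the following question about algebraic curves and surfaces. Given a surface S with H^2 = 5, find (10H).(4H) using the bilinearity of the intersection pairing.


Using bilinearity of the intersection pairing on a surface S:
(aH).(bH) = ab * (H.H)
We have H^2 = 5.
D.E = (10H).(4H) = 10*4*5
= 40*5
= 200

200


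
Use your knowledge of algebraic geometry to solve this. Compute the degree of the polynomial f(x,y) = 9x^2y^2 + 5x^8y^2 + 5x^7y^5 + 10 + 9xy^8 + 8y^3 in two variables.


Examine each term for its total degree (sum of exponents).
  Term '9x^2y^2' has total degree 2+2 = 4.
  Term '5x^8y^2' has total degree 8+2 = 10.
  Term '5x^7y^5' has total degree 7+5 = 12.
  Term '10' has total degree 0+0 = 0.
  Term '9xy^8' has total degree 1+8 = 9.
  Term '8y^3' has total degree 0+3 = 3.
The maximum total degree among all terms is 12.

12


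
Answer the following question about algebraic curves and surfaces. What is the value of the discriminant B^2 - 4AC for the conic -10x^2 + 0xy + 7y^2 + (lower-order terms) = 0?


The discriminant of a conic Ax^2 + Bxy + Cy^2 + ... = 0 is B^2 - 4AC.
B^2 = 0^2 = 0
4AC = 4*(-10)*7 = -280
Discriminant = 0 + 280 = 280

280


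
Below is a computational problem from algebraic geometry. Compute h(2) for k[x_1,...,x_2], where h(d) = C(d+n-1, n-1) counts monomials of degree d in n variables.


The Hilbert function for the polynomial ring in 2 variables is:
h(d) = C(d+n-1, n-1)
h(2) = C(2+2-1, 2-1) = C(3, 1)
= 3! / (1! * 2!)
= 3

3


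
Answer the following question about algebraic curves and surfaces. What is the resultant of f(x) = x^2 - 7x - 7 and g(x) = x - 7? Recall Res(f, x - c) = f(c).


For Res(f, x - c), we evaluate f at x = c.
f(7) = 7^2 - 7*7 - 7
= 49 - 49 - 7
= 0 - 7 = -7
Res(f, g) = -7

-7


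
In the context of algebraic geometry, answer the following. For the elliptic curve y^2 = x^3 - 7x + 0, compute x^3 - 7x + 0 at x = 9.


Compute x^3 - 7x + 0 at x = 9:
x^3 = 9^3 = 729
(-7)*x = (-7)*9 = -63
Sum: 729 - 63 + 0 = 666

666


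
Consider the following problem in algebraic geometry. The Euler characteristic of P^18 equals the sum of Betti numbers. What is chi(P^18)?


The complex projective space P^18 has one cell in each even real dimension 0, 2, ..., 36.
The cohomology groups are H^{2k}(P^18) = Z for k = 0,...,18, and 0 otherwise.
Euler characteristic = sum of Betti numbers = 1 per even-dimensional cohomology group.
chi(P^18) = 18 + 1 = 19

19


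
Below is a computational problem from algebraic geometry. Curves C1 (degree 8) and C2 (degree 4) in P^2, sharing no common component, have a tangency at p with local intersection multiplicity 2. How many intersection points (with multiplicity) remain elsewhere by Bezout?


By Bezout's theorem, the total intersection number is d1 * d2.
Total = 8 * 4 = 32
Intersection multiplicity at p = 2
Remaining intersections = 32 - 2 = 30

30


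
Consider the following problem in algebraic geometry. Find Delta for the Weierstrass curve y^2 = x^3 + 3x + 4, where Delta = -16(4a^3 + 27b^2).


Compute each component:
4a^3 = 4*3^3 = 4*27 = 108
27b^2 = 27*4^2 = 27*16 = 432
4a^3 + 27b^2 = 108 + 432 = 540
Delta = -16*540 = -8640

-8640


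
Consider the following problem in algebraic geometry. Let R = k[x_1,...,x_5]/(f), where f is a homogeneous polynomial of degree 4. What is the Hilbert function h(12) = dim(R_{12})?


For R = k[x_1,...,x_n]/(f) with f homogeneous of degree e:
The Hilbert series is (1 - t^e)/(1 - t)^n.
So h(d) = C(d+n-1, n-1) - C(d-e+n-1, n-1) for d >= e.
With n=5, e=4, d=12:
C(12+5-1, 5-1) = C(16, 4) = 1820
C(12-4+5-1, 5-1) = C(12, 4) = 495
h(12) = 1820 - 495 = 1325

1325


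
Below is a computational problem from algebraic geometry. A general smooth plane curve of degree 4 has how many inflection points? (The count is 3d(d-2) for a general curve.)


For a general smooth plane curve C of degree d, the inflection points are
the intersection of C with its Hessian curve, which has degree 3(d-2).
By Bezout, the total intersection number is d * 3(d-2) = 4 * 6 = 24.
For a general curve every flex is ordinary, so each contributes
multiplicity 1 to C·Hess(C), and the number of distinct inflection
points is 3d(d-2).
Inflection points = 3*4*(4-2) = 3*4*2 = 24

24


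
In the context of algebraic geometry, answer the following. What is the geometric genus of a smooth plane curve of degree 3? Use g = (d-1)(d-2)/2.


Using the genus formula for smooth plane curves:
g = (d-1)(d-2)/2
g = (3-1)(3-2)/2
g = 2*1/2
g = 2/2 = 1

1


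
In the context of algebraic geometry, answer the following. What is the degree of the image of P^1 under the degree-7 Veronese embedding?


The Veronese variety v_7(P^1) has degree d^r.
d^r = 7^1 = 7

7


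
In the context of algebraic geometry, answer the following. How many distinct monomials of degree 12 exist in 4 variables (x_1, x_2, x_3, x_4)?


The number of degree-12 monomials in 4 variables is C(d+n-1, n-1).
= C(12+4-1, 4-1) = C(15, 3)
= 455

455


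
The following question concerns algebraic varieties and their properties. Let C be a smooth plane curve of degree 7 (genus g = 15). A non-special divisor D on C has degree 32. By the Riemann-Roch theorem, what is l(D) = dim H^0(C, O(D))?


First, compute the genus of a smooth plane curve of degree 7:
g = (d-1)(d-2)/2 = (7-1)(7-2)/2 = 15
For a non-special divisor D (i.e., h^1(D) = 0), Riemann-Roch gives:
l(D) = deg(D) - g + 1
Since deg(D) = 32 >= 2g - 1 = 29, D is non-special.
l(D) = 32 - 15 + 1 = 18

18


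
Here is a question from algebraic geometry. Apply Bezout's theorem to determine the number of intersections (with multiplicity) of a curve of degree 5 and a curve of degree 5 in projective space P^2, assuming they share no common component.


Bezout's theorem states the intersection count equals the product of degrees.
Intersection count = 5 * 5 = 25

25


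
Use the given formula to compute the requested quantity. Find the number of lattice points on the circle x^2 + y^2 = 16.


Systematically check integer values of x where x^2 <= 16.
For each valid x, check if 16 - x^2 is a perfect square.
x=0: 16 - 0 = 16, sqrt = 4 (valid)
x=4: 16 - 16 = 0, sqrt = 0 (valid)
Total integer solutions found: 4

4


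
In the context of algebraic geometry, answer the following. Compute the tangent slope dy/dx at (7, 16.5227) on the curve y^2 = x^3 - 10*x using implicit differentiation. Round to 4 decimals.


Using implicit differentiation of y^2 = x^3 - 10*x:
2y * dy/dx = 3x^2 - 10
dy/dx = (3x^2 - 10)/(2y)
Numerator: 3*7^2 - 10 = 137
Denominator: 2*16.5227 = 33.0454
dy/dx = 137/33.0454 = 4.1458

4.1458


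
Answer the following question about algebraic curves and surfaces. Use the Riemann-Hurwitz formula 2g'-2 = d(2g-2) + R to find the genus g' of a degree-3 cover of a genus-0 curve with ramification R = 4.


Riemann-Hurwitz formula: 2g' - 2 = d(2g - 2) + R
Given: d = 3, g = 0, R = 4
2g' - 2 = 3*(2*0 - 2) + 4
2g' - 2 = 3*(-2) + 4
2g' - 2 = -6 + 4 = -2
2g' = 0
g' = 0

0


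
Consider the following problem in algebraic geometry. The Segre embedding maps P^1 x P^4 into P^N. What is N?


The Segre embedding maps P^m x P^n into P^N via
all products of coordinates from each factor.
N = (m+1)(n+1) - 1
N = (1+1)(4+1) - 1
N = 2*5 - 1
N = 10 - 1 = 9

9


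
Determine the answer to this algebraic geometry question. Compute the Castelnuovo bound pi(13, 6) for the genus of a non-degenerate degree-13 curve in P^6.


Castelnuovo's bound: write d - 1 = m(r-1) + epsilon with 0 <= epsilon < r-1.
d - 1 = 13 - 1 = 12
r - 1 = 6 - 1 = 5
12 = 2*5 + 2, so m = 2, epsilon = 2
pi(d, r) = m(m-1)(r-1)/2 + m*epsilon
= 2*1*5/2 + 2*2
= 10/2 + 4
= 5 + 4 = 9

9


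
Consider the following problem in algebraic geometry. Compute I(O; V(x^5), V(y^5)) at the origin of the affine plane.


The intersection multiplicity of V(x^a) and V(y^b) at the origin is:
I(O; V(x^5), V(y^5)) = dim_k(k[x,y]/(x^5, y^5))
A basis for k[x,y]/(x^5, y^5) is the set of monomials x^i * y^j
where 0 <= i < 5 and 0 <= j < 5.
The number of such monomials is 5 * 5 = 25

25


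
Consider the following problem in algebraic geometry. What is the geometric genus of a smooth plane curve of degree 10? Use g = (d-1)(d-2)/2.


Using the genus formula for smooth plane curves:
g = (d-1)(d-2)/2
g = (10-1)(10-2)/2
g = 9*8/2
g = 72/2 = 36

36


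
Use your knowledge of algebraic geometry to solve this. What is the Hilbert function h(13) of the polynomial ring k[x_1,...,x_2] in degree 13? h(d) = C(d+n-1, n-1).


The Hilbert function for the polynomial ring in 2 variables is:
h(d) = C(d+n-1, n-1)
h(13) = C(13+2-1, 2-1) = C(14, 1)
= 14! / (1! * 13!)
= 14

14


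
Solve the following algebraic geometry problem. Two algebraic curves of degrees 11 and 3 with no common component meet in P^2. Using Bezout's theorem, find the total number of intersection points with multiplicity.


Bezout's theorem states the intersection count equals the product of degrees.
Intersection count = 11 * 3 = 33

33


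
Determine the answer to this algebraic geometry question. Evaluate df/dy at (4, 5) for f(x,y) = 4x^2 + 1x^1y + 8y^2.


df/dy = 1*x^1 + 2*8*y^1
At (4,5): 1*4^1 + 2*8*5^1
= 4 + 80
= 84

84


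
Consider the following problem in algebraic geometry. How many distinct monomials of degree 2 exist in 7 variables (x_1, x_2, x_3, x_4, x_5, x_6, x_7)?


The number of degree-2 monomials in 7 variables is C(d+n-1, n-1).
= C(2+7-1, 7-1) = C(8, 6)
= 28

28


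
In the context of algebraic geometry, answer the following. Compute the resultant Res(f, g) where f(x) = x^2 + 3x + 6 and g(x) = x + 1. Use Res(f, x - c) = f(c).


For Res(f, x - c), we evaluate f at x = c.
f(-1) = (-1)^2 + 3*(-1) + 6
= 1 - 3 + 6
= -2 + 6 = 4
Res(f, g) = 4

4


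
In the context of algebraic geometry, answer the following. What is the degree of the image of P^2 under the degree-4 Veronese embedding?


The Veronese variety v_4(P^2) has degree d^r.
d^r = 4^2 = 16

16


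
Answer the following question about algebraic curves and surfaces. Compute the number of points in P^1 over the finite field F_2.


P^1(F_2) has (q^(n+1) - 1)/(q - 1) points.
= 2^1 + 2^0
= 2 + 1
= 3

3


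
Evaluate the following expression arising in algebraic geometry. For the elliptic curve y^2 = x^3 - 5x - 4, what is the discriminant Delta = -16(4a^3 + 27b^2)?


Compute each component:
4a^3 = 4*(-5)^3 = 4*(-125) = -500
27b^2 = 27*(-4)^2 = 27*16 = 432
4a^3 + 27b^2 = -500 + 432 = -68
Delta = -16*(-68) = 1088

1088


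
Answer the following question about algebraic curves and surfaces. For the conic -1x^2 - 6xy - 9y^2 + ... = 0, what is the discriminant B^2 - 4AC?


The discriminant of a conic Ax^2 + Bxy + Cy^2 + ... = 0 is B^2 - 4AC.
B^2 = (-6)^2 = 36
4AC = 4*(-1)*(-9) = 36
Discriminant = 36 - 36 = 0

0


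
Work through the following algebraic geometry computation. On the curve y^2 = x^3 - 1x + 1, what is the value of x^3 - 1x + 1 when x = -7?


Compute x^3 - 1x + 1 at x = -7:
x^3 = (-7)^3 = -343
(-1)*x = (-1)*(-7) = 7
Sum: -343 + 7 + 1 = -335

-335


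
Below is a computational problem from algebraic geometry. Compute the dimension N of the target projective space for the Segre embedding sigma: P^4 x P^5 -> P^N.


The Segre embedding maps P^m x P^n into P^N via
all products of coordinates from each factor.
N = (m+1)(n+1) - 1
N = (4+1)(5+1) - 1
N = 5*6 - 1
N = 30 - 1 = 29

29


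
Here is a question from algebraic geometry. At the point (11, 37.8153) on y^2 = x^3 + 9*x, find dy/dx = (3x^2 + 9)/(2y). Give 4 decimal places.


Using implicit differentiation of y^2 = x^3 + 9*x:
2y * dy/dx = 3x^2 + 9
dy/dx = (3x^2 + 9)/(2y)
Numerator: 3*11^2 + 9 = 372
Denominator: 2*37.8153 = 75.6306
dy/dx = 372/75.6306 = 4.9186

4.9186


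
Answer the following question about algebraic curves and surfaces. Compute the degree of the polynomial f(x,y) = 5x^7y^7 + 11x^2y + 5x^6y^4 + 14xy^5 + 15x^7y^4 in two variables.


Examine each term for its total degree (sum of exponents).
  Term '5x^7y^7' has total degree 7+7 = 14.
  Term '11x^2y' has total degree 2+1 = 3.
  Term '5x^6y^4' has total degree 6+4 = 10.
  Term '14xy^5' has total degree 1+5 = 6.
  Term '15x^7y^4' has total degree 7+4 = 11.
The maximum total degree among all terms is 14.

14


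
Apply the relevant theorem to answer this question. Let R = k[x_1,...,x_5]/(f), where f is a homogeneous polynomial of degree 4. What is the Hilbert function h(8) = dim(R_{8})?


For R = k[x_1,...,x_n]/(f) with f homogeneous of degree e:
The Hilbert series is (1 - t^e)/(1 - t)^n.
So h(d) = C(d+n-1, n-1) - C(d-e+n-1, n-1) for d >= e.
With n=5, e=4, d=8:
C(8+5-1, 5-1) = C(12, 4) = 495
C(8-4+5-1, 5-1) = C(8, 4) = 70
h(8) = 495 - 70 = 425

425


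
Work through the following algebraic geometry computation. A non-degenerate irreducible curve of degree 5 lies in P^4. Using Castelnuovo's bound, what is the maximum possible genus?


Castelnuovo's bound: write d - 1 = m(r-1) + epsilon with 0 <= epsilon < r-1.
d - 1 = 5 - 1 = 4
r - 1 = 4 - 1 = 3
4 = 1*3 + 1, so m = 1, epsilon = 1
pi(d, r) = m(m-1)(r-1)/2 + m*epsilon
= 1*0*3/2 + 1*1
= 0/2 + 1
= 0 + 1 = 1

1


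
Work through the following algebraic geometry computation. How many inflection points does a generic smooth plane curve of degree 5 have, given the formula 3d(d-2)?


For a general smooth plane curve C of degree d, the inflection points are
the intersection of C with its Hessian curve, which has degree 3(d-2).
By Bezout, the total intersection number is d * 3(d-2) = 5 * 9 = 45.
For a general curve every flex is ordinary, so each contributes
multiplicity 1 to C·Hess(C), and the number of distinct inflection
points is 3d(d-2).
Inflection points = 3*5*(5-2) = 3*5*3 = 45

45


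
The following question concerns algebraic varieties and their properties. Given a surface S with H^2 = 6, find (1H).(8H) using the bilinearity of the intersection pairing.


Using bilinearity of the intersection pairing on a surface S:
(aH).(bH) = ab * (H.H)
We have H^2 = 6.
D.E = (1H).(8H) = 1*8*6
= 8*6
= 48

48


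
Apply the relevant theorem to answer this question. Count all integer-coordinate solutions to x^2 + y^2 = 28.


Systematically check integer values of x where x^2 <= 28.
For each valid x, check if 28 - x^2 is a perfect square.
Total integer solutions found: 0

0


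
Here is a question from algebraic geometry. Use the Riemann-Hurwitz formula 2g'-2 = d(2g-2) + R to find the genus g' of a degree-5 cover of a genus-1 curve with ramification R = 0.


Riemann-Hurwitz formula: 2g' - 2 = d(2g - 2) + R
Given: d = 5, g = 1, R = 0
2g' - 2 = 5*(2*1 - 2) + 0
2g' - 2 = 5*0 + 0
2g' - 2 = 0 + 0 = 0
2g' = 2
g' = 1

1


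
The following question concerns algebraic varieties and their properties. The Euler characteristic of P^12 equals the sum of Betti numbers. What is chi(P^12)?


The complex projective space P^12 has one cell in each even real dimension 0, 2, ..., 24.
The cohomology groups are H^{2k}(P^12) = Z for k = 0,...,12, and 0 otherwise.
Euler characteristic = sum of Betti numbers = 1 per even-dimensional cohomology group.
chi(P^12) = 12 + 1 = 13

13


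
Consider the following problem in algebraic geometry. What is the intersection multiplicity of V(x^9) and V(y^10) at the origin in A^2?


The intersection multiplicity of V(x^a) and V(y^b) at the origin is:
I(O; V(x^9), V(y^10)) = dim_k(k[x,y]/(x^9, y^10))
A basis for k[x,y]/(x^9, y^10) is the set of monomials x^i * y^j
where 0 <= i < 9 and 0 <= j < 10.
The number of such monomials is 9 * 10 = 90

90


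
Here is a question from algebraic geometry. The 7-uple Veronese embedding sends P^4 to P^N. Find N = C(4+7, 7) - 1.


The Veronese embedding v_d: P^n -> P^N maps each point to all
degree-d monomials in n+1 homogeneous coordinates.
N = C(n+d, d) - 1
N = C(4+7, 7) - 1
N = C(11, 7) - 1
C(11, 7) = 330
N = 330 - 1 = 329

329


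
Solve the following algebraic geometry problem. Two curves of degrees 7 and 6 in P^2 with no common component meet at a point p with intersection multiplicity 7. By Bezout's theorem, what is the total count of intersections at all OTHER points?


By Bezout's theorem, the total intersection number is d1 * d2.
Total = 7 * 6 = 42
Intersection multiplicity at p = 7
Remaining intersections = 42 - 7 = 35

35


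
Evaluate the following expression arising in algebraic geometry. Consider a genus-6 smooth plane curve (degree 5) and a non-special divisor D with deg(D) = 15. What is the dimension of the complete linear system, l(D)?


First, compute the genus of a smooth plane curve of degree 5:
g = (d-1)(d-2)/2 = (5-1)(5-2)/2 = 6
For a non-special divisor D (i.e., h^1(D) = 0), Riemann-Roch gives:
l(D) = deg(D) - g + 1
Since deg(D) = 15 >= 2g - 1 = 11, D is non-special.
l(D) = 15 - 6 + 1 = 10

10


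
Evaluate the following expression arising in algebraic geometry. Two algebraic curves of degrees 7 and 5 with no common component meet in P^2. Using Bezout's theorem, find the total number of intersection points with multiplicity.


Bezout's theorem states the intersection count equals the product of degrees.
Intersection count = 7 * 5 = 35

35


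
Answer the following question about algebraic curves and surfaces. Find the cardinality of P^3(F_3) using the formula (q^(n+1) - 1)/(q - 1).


P^3(F_3) has (q^(n+1) - 1)/(q - 1) points.
= 3^3 + 3^2 + 3^1 + 3^0
= 27 + 9 + 3 + 1
= 40

40


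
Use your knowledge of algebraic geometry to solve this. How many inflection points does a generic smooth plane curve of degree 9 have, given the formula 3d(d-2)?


For a general smooth plane curve C of degree d, the inflection points are
the intersection of C with its Hessian curve, which has degree 3(d-2).
By Bezout, the total intersection number is d * 3(d-2) = 9 * 21 = 189.
For a general curve every flex is ordinary, so each contributes
multiplicity 1 to C·Hess(C), and the number of distinct inflection
points is 3d(d-2).
Inflection points = 3*9*(9-2) = 3*9*7 = 189

189


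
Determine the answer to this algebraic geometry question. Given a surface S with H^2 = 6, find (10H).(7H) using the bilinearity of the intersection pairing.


Using bilinearity of the intersection pairing on a surface S:
(aH).(bH) = ab * (H.H)
We have H^2 = 6.
D.E = (10H).(7H) = 10*7*6
= 70*6
= 420

420


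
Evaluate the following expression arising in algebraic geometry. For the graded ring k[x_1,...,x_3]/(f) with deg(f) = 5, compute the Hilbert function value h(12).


For R = k[x_1,...,x_n]/(f) with f homogeneous of degree e:
The Hilbert series is (1 - t^e)/(1 - t)^n.
So h(d) = C(d+n-1, n-1) - C(d-e+n-1, n-1) for d >= e.
With n=3, e=5, d=12:
C(12+3-1, 3-1) = C(14, 2) = 91
C(12-5+3-1, 3-1) = C(9, 2) = 36
h(12) = 91 - 36 = 55

55


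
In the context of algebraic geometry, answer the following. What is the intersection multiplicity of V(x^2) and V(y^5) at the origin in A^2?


The intersection multiplicity of V(x^a) and V(y^b) at the origin is:
I(O; V(x^2), V(y^5)) = dim_k(k[x,y]/(x^2, y^5))
A basis for k[x,y]/(x^2, y^5) is the set of monomials x^i * y^j
where 0 <= i < 2 and 0 <= j < 5.
The number of such monomials is 2 * 5 = 10

10


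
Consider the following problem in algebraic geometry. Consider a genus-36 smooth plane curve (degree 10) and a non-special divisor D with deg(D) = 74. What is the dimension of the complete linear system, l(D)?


First, compute the genus of a smooth plane curve of degree 10:
g = (d-1)(d-2)/2 = (10-1)(10-2)/2 = 36
For a non-special divisor D (i.e., h^1(D) = 0), Riemann-Roch gives:
l(D) = deg(D) - g + 1
Since deg(D) = 74 >= 2g - 1 = 71, D is non-special.
l(D) = 74 - 36 + 1 = 39

39


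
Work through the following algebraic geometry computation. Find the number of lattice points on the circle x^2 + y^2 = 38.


Systematically check integer values of x where x^2 <= 38.
For each valid x, check if 38 - x^2 is a perfect square.
Total integer solutions found: 0

0


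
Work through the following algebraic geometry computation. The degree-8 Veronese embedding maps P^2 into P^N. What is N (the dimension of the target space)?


The Veronese embedding v_d: P^n -> P^N maps each point to all
degree-d monomials in n+1 homogeneous coordinates.
N = C(n+d, d) - 1
N = C(2+8, 8) - 1
N = C(10, 8) - 1
C(10, 8) = 45
N = 45 - 1 = 44

44


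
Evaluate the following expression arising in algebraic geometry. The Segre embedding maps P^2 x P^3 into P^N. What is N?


The Segre embedding maps P^m x P^n into P^N via
all products of coordinates from each factor.
N = (m+1)(n+1) - 1
N = (2+1)(3+1) - 1
N = 3*4 - 1
N = 12 - 1 = 11

11


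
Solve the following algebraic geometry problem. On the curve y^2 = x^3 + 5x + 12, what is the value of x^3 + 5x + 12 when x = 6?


Compute x^3 + 5x + 12 at x = 6:
x^3 = 6^3 = 216
5*x = 5*6 = 30
Sum: 216 + 30 + 12 = 258

258


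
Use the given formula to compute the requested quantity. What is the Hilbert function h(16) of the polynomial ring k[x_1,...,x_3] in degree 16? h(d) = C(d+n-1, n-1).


The Hilbert function for the polynomial ring in 3 variables is:
h(d) = C(d+n-1, n-1)
h(16) = C(16+3-1, 3-1) = C(18, 2)
= 18! / (2! * 16!)
= 153

153


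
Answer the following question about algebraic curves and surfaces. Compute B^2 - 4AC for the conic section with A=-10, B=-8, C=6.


The discriminant of a conic Ax^2 + Bxy + Cy^2 + ... = 0 is B^2 - 4AC.
B^2 = (-8)^2 = 64
4AC = 4*(-10)*6 = -240
Discriminant = 64 + 240 = 304

304


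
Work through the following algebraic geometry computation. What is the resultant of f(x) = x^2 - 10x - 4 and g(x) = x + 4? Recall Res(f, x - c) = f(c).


For Res(f, x - c), we evaluate f at x = c.
f(-4) = (-4)^2 - 10*(-4) - 4
= 16 + 40 - 4
= 56 - 4 = 52
Res(f, g) = 52

52


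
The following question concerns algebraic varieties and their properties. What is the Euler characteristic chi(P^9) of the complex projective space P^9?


The complex projective space P^9 has one cell in each even real dimension 0, 2, ..., 18.
The cohomology groups are H^{2k}(P^9) = Z for k = 0,...,9, and 0 otherwise.
Euler characteristic = sum of Betti numbers = 1 per even-dimensional cohomology group.
chi(P^9) = 9 + 1 = 10

10


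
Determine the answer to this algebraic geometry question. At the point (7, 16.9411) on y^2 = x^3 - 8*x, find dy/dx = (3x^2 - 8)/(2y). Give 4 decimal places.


Using implicit differentiation of y^2 = x^3 - 8*x:
2y * dy/dx = 3x^2 - 8
dy/dx = (3x^2 - 8)/(2y)
Numerator: 3*7^2 - 8 = 139
Denominator: 2*16.9411 = 33.8822
dy/dx = 139/33.8822 = 4.1024

4.1024


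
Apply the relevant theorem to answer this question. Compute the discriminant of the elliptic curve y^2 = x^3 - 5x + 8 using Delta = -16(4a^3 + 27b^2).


Compute each component:
4a^3 = 4*(-5)^3 = 4*(-125) = -500
27b^2 = 27*8^2 = 27*64 = 1728
4a^3 + 27b^2 = -500 + 1728 = 1228
Delta = -16*1228 = -19648

-19648


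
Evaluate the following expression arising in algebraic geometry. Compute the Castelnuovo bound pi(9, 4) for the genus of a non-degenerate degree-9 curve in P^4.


Castelnuovo's bound: write d - 1 = m(r-1) + epsilon with 0 <= epsilon < r-1.
d - 1 = 9 - 1 = 8
r - 1 = 4 - 1 = 3
8 = 2*3 + 2, so m = 2, epsilon = 2
pi(d, r) = m(m-1)(r-1)/2 + m*epsilon
= 2*1*3/2 + 2*2
= 6/2 + 4
= 3 + 4 = 7

7


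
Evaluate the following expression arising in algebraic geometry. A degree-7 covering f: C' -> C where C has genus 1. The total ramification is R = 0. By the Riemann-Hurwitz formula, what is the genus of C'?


Riemann-Hurwitz formula: 2g' - 2 = d(2g - 2) + R
Given: d = 7, g = 1, R = 0
2g' - 2 = 7*(2*1 - 2) + 0
2g' - 2 = 7*0 + 0
2g' - 2 = 0 + 0 = 0
2g' = 2
g' = 1

1


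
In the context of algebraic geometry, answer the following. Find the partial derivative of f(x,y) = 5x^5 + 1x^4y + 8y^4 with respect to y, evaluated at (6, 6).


df/dy = 1*x^4 + 4*8*y^3
At (6,6): 1*6^4 + 4*8*6^3
= 1296 + 6912
= 8208

8208


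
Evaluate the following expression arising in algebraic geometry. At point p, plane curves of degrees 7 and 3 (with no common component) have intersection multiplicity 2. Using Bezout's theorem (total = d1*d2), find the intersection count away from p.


By Bezout's theorem, the total intersection number is d1 * d2.
Total = 7 * 3 = 21
Intersection multiplicity at p = 2
Remaining intersections = 21 - 2 = 19

19


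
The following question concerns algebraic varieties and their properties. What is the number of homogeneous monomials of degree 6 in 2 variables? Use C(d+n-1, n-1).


The number of degree-6 monomials in 2 variables is C(d+n-1, n-1).
= C(6+2-1, 2-1) = C(7, 1)
= 7

7


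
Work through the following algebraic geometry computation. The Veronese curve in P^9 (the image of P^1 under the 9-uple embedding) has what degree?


The rational normal curve in P^9 is the image of P^1 under the 9-uple Veronese.
A general hyperplane in P^9 pulls back to a degree-9 form on P^1, which has 9 zeros,
so the curve meets a general hyperplane in 9 points. Degree = 9.

9


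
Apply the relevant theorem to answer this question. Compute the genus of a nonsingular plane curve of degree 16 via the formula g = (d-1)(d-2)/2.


Using the genus formula for smooth plane curves:
g = (d-1)(d-2)/2
g = (16-1)(16-2)/2
g = 15*14/2
g = 210/2 = 105

105


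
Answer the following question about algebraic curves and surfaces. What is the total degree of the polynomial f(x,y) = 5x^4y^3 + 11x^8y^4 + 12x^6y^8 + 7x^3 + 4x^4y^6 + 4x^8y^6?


Examine each term for its total degree (sum of exponents).
  Term '5x^4y^3' has total degree 4+3 = 7.
  Term '11x^8y^4' has total degree 8+4 = 12.
  Term '12x^6y^8' has total degree 6+8 = 14.
  Term '7x^3' has total degree 3+0 = 3.
  Term '4x^4y^6' has total degree 4+6 = 10.
  Term '4x^8y^6' has total degree 8+6 = 14.
The maximum total degree among all terms is 14.

14


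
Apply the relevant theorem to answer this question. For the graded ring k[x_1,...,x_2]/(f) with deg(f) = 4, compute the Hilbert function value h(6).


For R = k[x_1,...,x_n]/(f) with f homogeneous of degree e:
The Hilbert series is (1 - t^e)/(1 - t)^n.
So h(d) = C(d+n-1, n-1) - C(d-e+n-1, n-1) for d >= e.
With n=2, e=4, d=6:
C(6+2-1, 2-1) = C(7, 1) = 7
C(6-4+2-1, 2-1) = C(3, 1) = 3
h(6) = 7 - 3 = 4

4


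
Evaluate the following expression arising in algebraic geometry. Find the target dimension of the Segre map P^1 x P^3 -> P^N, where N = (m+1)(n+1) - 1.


The Segre embedding maps P^m x P^n into P^N via
all products of coordinates from each factor.
N = (m+1)(n+1) - 1
N = (1+1)(3+1) - 1
N = 2*4 - 1
N = 8 - 1 = 7

7


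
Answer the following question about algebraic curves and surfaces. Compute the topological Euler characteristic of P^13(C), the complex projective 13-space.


The complex projective space P^13 has one cell in each even real dimension 0, 2, ..., 26.
The cohomology groups are H^{2k}(P^13) = Z for k = 0,...,13, and 0 otherwise.
Euler characteristic = sum of Betti numbers = 1 per even-dimensional cohomology group.
chi(P^13) = 13 + 1 = 14

14


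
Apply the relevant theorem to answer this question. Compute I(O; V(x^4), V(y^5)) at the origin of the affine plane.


The intersection multiplicity of V(x^a) and V(y^b) at the origin is:
I(O; V(x^4), V(y^5)) = dim_k(k[x,y]/(x^4, y^5))
A basis for k[x,y]/(x^4, y^5) is the set of monomials x^i * y^j
where 0 <= i < 4 and 0 <= j < 5.
The number of such monomials is 4 * 5 = 20

20


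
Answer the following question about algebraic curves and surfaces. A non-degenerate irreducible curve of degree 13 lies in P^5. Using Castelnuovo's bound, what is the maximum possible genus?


Castelnuovo's bound: write d - 1 = m(r-1) + epsilon with 0 <= epsilon < r-1.
d - 1 = 13 - 1 = 12
r - 1 = 5 - 1 = 4
12 = 3*4 + 0, so m = 3, epsilon = 0
pi(d, r) = m(m-1)(r-1)/2 + m*epsilon
= 3*2*4/2 + 3*0
= 24/2 + 0
= 12 + 0 = 12

12


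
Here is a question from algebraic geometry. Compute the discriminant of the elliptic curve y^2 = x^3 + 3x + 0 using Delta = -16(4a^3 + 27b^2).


Compute each component:
4a^3 = 4*3^3 = 4*27 = 108
27b^2 = 27*0^2 = 27*0 = 0
4a^3 + 27b^2 = 108 + 0 = 108
Delta = -16*108 = -1728

-1728


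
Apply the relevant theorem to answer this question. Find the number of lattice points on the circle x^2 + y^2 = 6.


Systematically check integer values of x where x^2 <= 6.
For each valid x, check if 6 - x^2 is a perfect square.
Total integer solutions found: 0

0


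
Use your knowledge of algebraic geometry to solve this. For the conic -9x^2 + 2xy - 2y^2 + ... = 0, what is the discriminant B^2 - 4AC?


The discriminant of a conic Ax^2 + Bxy + Cy^2 + ... = 0 is B^2 - 4AC.
B^2 = 2^2 = 4
4AC = 4*(-9)*(-2) = 72
Discriminant = 4 - 72 = -68

-68


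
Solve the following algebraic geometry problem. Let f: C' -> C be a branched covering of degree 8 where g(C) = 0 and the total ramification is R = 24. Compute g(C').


Riemann-Hurwitz formula: 2g' - 2 = d(2g - 2) + R
Given: d = 8, g = 0, R = 24
2g' - 2 = 8*(2*0 - 2) + 24
2g' - 2 = 8*(-2) + 24
2g' - 2 = -16 + 24 = 8
2g' = 10
g' = 5

5


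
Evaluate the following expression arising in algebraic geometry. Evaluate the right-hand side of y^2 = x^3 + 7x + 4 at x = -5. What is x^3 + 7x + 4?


Compute x^3 + 7x + 4 at x = -5:
x^3 = (-5)^3 = -125
7*x = 7*(-5) = -35
Sum: -125 - 35 + 4 = -156

-156


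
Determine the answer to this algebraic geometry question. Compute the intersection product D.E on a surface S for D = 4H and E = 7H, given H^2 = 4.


Using bilinearity of the intersection pairing on a surface S:
(aH).(bH) = ab * (H.H)
We have H^2 = 4.
D.E = (4H).(7H) = 4*7*4
= 28*4
= 112

112


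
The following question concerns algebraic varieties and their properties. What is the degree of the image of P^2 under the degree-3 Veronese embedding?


The Veronese variety v_3(P^2) has degree d^r.
d^r = 3^2 = 9

9


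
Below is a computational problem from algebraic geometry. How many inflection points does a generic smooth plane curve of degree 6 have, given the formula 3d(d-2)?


For a general smooth plane curve C of degree d, the inflection points are
the intersection of C with its Hessian curve, which has degree 3(d-2).
By Bezout, the total intersection number is d * 3(d-2) = 6 * 12 = 72.
For a general curve every flex is ordinary, so each contributes
multiplicity 1 to C·Hess(C), and the number of distinct inflection
points is 3d(d-2).
Inflection points = 3*6*(6-2) = 3*6*4 = 72

72


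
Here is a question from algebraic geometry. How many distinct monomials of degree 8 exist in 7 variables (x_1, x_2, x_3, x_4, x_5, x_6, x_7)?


The number of degree-8 monomials in 7 variables is C(d+n-1, n-1).
= C(8+7-1, 7-1) = C(14, 6)
= 3003

3003


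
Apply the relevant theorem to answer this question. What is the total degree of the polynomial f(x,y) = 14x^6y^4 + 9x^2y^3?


Examine each term for its total degree (sum of exponents).
  Term '14x^6y^4' has total degree 6+4 = 10.
  Term '9x^2y^3' has total degree 2+3 = 5.
The maximum total degree among all terms is 10.

10


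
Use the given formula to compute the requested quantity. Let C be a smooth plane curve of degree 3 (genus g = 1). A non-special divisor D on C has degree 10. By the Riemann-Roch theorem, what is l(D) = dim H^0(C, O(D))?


First, compute the genus of a smooth plane curve of degree 3:
g = (d-1)(d-2)/2 = (3-1)(3-2)/2 = 1
For a non-special divisor D (i.e., h^1(D) = 0), Riemann-Roch gives:
l(D) = deg(D) - g + 1
Since deg(D) = 10 >= 2g - 1 = 1, D is non-special.
l(D) = 10 - 1 + 1 = 10

10


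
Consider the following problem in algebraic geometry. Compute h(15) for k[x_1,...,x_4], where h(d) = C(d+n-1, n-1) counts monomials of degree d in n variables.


The Hilbert function for the polynomial ring in 4 variables is:
h(d) = C(d+n-1, n-1)
h(15) = C(15+4-1, 4-1) = C(18, 3)
= 18! / (3! * 15!)
= 816

816


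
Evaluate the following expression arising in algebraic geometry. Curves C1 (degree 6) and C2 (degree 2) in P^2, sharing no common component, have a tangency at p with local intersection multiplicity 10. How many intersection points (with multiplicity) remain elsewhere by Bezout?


By Bezout's theorem, the total intersection number is d1 * d2.
Total = 6 * 2 = 12
Intersection multiplicity at p = 10
Remaining intersections = 12 - 10 = 2

2


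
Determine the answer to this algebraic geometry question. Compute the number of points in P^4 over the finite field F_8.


P^4(F_8) has (q^(n+1) - 1)/(q - 1) points.
= 8^4 + 8^3 + 8^2 + 8^1 + 8^0
= 4096 + 512 + 64 + 8 + 1
= 4681

4681


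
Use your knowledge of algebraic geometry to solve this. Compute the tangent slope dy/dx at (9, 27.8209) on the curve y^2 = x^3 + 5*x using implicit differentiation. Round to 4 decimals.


Using implicit differentiation of y^2 = x^3 + 5*x:
2y * dy/dx = 3x^2 + 5
dy/dx = (3x^2 + 5)/(2y)
Numerator: 3*9^2 + 5 = 248
Denominator: 2*27.8209 = 55.6418
dy/dx = 248/55.6418 = 4.4571

4.4571


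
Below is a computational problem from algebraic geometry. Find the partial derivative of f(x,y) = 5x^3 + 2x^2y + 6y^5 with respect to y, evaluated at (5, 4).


df/dy = 2*x^2 + 5*6*y^4
At (5,4): 2*5^2 + 5*6*4^4
= 50 + 7680
= 7730

7730


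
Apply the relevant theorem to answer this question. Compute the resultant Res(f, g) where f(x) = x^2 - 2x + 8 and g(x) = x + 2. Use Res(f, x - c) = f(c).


For Res(f, x - c), we evaluate f at x = c.
f(-2) = (-2)^2 - 2*(-2) + 8
= 4 + 4 + 8
= 8 + 8 = 16
Res(f, g) = 16

16


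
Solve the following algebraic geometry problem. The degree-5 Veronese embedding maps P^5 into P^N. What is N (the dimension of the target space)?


The Veronese embedding v_d: P^n -> P^N maps each point to all
degree-d monomials in n+1 homogeneous coordinates.
N = C(n+d, d) - 1
N = C(5+5, 5) - 1
N = C(10, 5) - 1
C(10, 5) = 252
N = 252 - 1 = 251

251


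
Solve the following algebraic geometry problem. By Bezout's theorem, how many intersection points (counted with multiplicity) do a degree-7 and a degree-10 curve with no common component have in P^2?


Bezout's theorem states the intersection count equals the product of degrees.
Intersection count = 7 * 10 = 70

70


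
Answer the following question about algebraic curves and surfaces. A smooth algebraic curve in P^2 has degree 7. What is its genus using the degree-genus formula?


Using the genus formula for smooth plane curves:
g = (d-1)(d-2)/2
g = (7-1)(7-2)/2
g = 6*5/2
g = 30/2 = 15

15


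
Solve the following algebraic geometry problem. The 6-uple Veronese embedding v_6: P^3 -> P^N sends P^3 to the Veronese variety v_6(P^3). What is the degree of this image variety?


The Veronese variety v_6(P^3) has degree d^r.
d^r = 6^3 = 216

216


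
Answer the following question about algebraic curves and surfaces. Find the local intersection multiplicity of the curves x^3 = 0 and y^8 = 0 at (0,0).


The intersection multiplicity of V(x^a) and V(y^b) at the origin is:
I(O; V(x^3), V(y^8)) = dim_k(k[x,y]/(x^3, y^8))
A basis for k[x,y]/(x^3, y^8) is the set of monomials x^i * y^j
where 0 <= i < 3 and 0 <= j < 8.
The number of such monomials is 3 * 8 = 24

24


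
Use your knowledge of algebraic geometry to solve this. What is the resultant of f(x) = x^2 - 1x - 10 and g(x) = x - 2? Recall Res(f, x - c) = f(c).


For Res(f, x - c), we evaluate f at x = c.
f(2) = 2^2 - 1*2 - 10
= 4 - 2 - 10
= 2 - 10 = -8
Res(f, g) = -8

-8


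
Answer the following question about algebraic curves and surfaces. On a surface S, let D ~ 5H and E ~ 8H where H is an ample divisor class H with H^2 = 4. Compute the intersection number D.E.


Using bilinearity of the intersection pairing on a surface S:
(aH).(bH) = ab * (H.H)
We have H^2 = 4.
D.E = (5H).(8H) = 5*8*4
= 40*4
= 160

160
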